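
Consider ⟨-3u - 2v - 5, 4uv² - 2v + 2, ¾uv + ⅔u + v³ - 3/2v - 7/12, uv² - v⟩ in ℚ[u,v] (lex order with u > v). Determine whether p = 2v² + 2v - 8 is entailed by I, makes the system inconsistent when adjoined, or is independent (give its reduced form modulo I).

Adjoining 2v² + 2v - 8 makes the ideal the whole ring: the system is inconsistent.

First compute the reduced Gröbner basis of I by Buchberger's algorithm.
f_1 = -3u - 2v - 5, LT = u.
f_2 = 4uv² - 2v + 2, LT = uv².
f_3 = ¾uv + ⅔u + v³ - 3/2v - 7/12, LT = uv.
f_4 = uv² - v, LT = uv².

S(f_1,f_2): lcm = uv². S = ⅔v³ + 5/3v² + ½v - ½.
  reduce S modulo (f_1, f_2, f_3, f_4):
  remainder ⅔v³ + 5/3v² + ½v - ½ ≠ 0; add h_5 = ⅔v³ + 5/3v² + ½v - ½ to the basis.

S(f_1,f_3): lcm = uv. S = -8/9u - 4/3v³ + ⅔v² + 11/3v + 7/9.
  reduce S modulo (f_1, f_2, f_3, f_4, h_5):
  remainder 4v² + 142/27v + 34/27 ≠ 0; add h_6 = 4v² + 142/27v + 34/27 to the basis.

S(f_1,f_4): lcm = uv². S = ⅔v³ + 5/3v² + v.
  reduce S modulo (f_1, f_2, f_3, f_4, h_5, h_6):
  remainder ½v + ½ ≠ 0; add h_7 = ½v + ½ to the basis.

The other S-polynomials (S(f_2,f_3), S(f_2,f_4), S(f_3,f_4), S(f_1,h_5), S(f_2,h_5), S(f_3,h_5), S(f_4,h_5), S(f_1,h_6), S(f_2,h_6), S(f_3,h_6), S(f_4,h_6), S(h_5,h_6), S(f_1,h_7), S(f_2,h_7), S(f_3,h_7), S(f_4,h_7), S(h_5,h_7), S(h_6,h_7)) all reduce to 0 modulo the current basis, so we have a Gröbner basis.
Inter-reduce: drop elements whose leading term is divisible by another's, tail-reduce, and make monic.
Reduced Gröbner basis: {u + 1, v + 1}.
Label its elements g_1 = u + 1, g_2 = v + 1.

Reduce p = 2v² + 2v - 8 modulo G:
  leading term v²: subtract (2v)·g_2 from 2v² + 2v - 8 → -8
  leading term 1: no divisor's leading term divides it; move -8 to the remainder.
  normal form = -8.
The normal form is nonzero, so p ∉ I. Since p minus its normal form lies in I, I + (p) = I + (r) where r = -8; decide whether this ideal is the whole ring.
Here r = -8 is a nonzero constant, hence a unit: 1 ∈ I + (p), the Gröbner basis of I + (p) is {1}, and the enlarged system has no common solution — adjoining p is inconsistent.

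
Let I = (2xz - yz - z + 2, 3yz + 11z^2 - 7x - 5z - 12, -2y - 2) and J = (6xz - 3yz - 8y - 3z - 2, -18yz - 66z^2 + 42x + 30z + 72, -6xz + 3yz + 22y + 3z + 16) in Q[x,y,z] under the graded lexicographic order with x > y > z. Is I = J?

Yes, the ideals are equal.

Since reduced Gröbner bases are canonical representatives of ideals under a given ordering, it suffices to compute and compare them.
Buchberger on the first generating set:
f_1 = 2xz - yz - z + 2, LT = xz.
f_2 = 3yz + 11z^2 - 7x - 5z - 12, LT = yz.
f_3 = -2y - 2, LT = y.

S(f_1,f_2): lcm = xyz. S = -11/3xz^2 - 1/2y^2z + 7/3x^2 + 5/3xz - 1/2yz + 4x + y.
  leading term xz^2: subtract (-11/6z)·f_1 from -11/3xz^2 - 1/2y^2z + 7/3x^2 + 5/3xz - 1/2yz + 4x + y → -1/2y^2z - 11/6yz^2 + 7/3x^2 + 5/3xz - 1/2yz - 11/6z^2 + 4x + y + 11/3z
  leading term y^2z: subtract (-1/6y)·f_2 from -1/2y^2z - 11/6yz^2 + 7/3x^2 + 5/3xz - 1/2yz - 11/6z^2 + 4x + y + 11/3z → 7/3x^2 - 7/6xy + 5/3xz - 4/3yz - 11/6z^2 + 4x - y + 11/3z
  leading term x^2: no divisor's leading term divides it; move 7/3x^2 to the remainder.
  leading term xy: subtract (7/12x)·f_3 from -7/6xy + 5/3xz - 4/3yz - 11/6z^2 + 4x - y + 11/3z → 5/3xz - 4/3yz - 11/6z^2 + 31/6x - y + 11/3z
  leading term xz: subtract (5/6)·f_1 from 5/3xz - 4/3yz - 11/6z^2 + 31/6x - y + 11/3z → -1/2yz - 11/6z^2 + 31/6x - y + 9/2z - 5/3
  leading term yz: subtract (-1/6)·f_2 from -1/2yz - 11/6z^2 + 31/6x - y + 9/2z - 5/3 → 4x - y + 11/3z - 11/3
  leading term x: no divisor's leading term divides it; move 4x to the remainder.
  leading term y: subtract (1/2)·f_3 from -y + 11/3z - 11/3 → 11/3z - 8/3
  leading term z: no divisor's leading term divides it; move 11/3z to the remainder.
  leading term 1: no divisor's leading term divides it; move -8/3 to the remainder.
  remainder 7/3x^2 + 4x + 11/3z - 8/3 ≠ 0; add g_4 = 7/3x^2 + 4x + 11/3z - 8/3 to the basis.

S(f_2,f_3): lcm = yz. S = 11/3z^2 - 7/3x - 8/3z - 4.
  leading term z^2: no divisor's leading term divides it; move 11/3z^2 to the remainder.
  leading term x: no divisor's leading term divides it; move -7/3x to the remainder.
  leading term z: no divisor's leading term divides it; move -8/3z to the remainder.
  leading term 1: no divisor's leading term divides it; move -4 to the remainder.
  remainder 11/3z^2 - 7/3x - 8/3z - 4 ≠ 0; add g_5 = 11/3z^2 - 7/3x - 8/3z - 4 to the basis.

The other S-polynomials (S(f_1,f_3), S(f_1,g_4), S(f_2,g_4), S(f_3,g_4), S(f_1,g_5), S(f_2,g_5), S(f_3,g_5), S(g_4,g_5)) all reduce to 0 modulo the current basis, so we have a Gröbner basis.
Inter-reduce: drop elements whose leading term is divisible by another's, tail-reduce, and make monic.
Reduced Gröbner basis: {x^2 + 12/7x + 11/7z - 8/7, xz + 1, z^2 - 7/11x - 8/11z - 12/11, y + 1}.

Buchberger on the second generating set:
h_1 = 6xz - 3yz - 8y - 3z - 2, LT = xz.
h_2 = -18yz - 66z^2 + 42x + 30z + 72, LT = yz.
h_3 = -6xz + 3yz + 22y + 3z + 16, LT = xz.

S(h_1,h_2): lcm = xyz. S = -11/3xz^2 - 1/2y^2z + 7/3x^2 + 5/3xz - 4/3y^2 - 1/2yz + 4x - 1/3y.
  leading term xz^2: subtract (-11/18z)·h_1 from -11/3xz^2 - 1/2y^2z + 7/3x^2 + 5/3xz - 4/3y^2 - 1/2yz + 4x - 1/3y → -1/2y^2z - 11/6yz^2 + 7/3x^2 + 5/3xz - 4/3y^2 - 97/18yz - 11/6z^2 + 4x - 1/3y - 11/9z
  leading term y^2z: subtract (1/36y)·h_2 from -1/2y^2z - 11/6yz^2 + 7/3x^2 + 5/3xz - 4/3y^2 - 97/18yz - 11/6z^2 + 4x - 1/3y - 11/9z → 7/3x^2 - 7/6xy + 5/3xz - 4/3y^2 - 56/9yz - 11/6z^2 + 4x - 7/3y - 11/9z
  leading term x^2: no divisor's leading term divides it; move 7/3x^2 to the remainder.
  leading term xy: no divisor's leading term divides it; move -7/6xy to the remainder.
  leading term xz: subtract (5/18)·h_1 from 5/3xz - 4/3y^2 - 56/9yz - 11/6z^2 + 4x - 7/3y - 11/9z → -4/3y^2 - 97/18yz - 11/6z^2 + 4x - 1/9y - 7/18z + 5/9
  leading term y^2: no divisor's leading term divides it; move -4/3y^2 to the remainder.
  leading term yz: subtract (97/324)·h_2 from -97/18yz - 11/6z^2 + 4x - 1/9y - 7/18z + 5/9 → 484/27z^2 - 463/54x - 1/9y - 253/27z - 21
  leading term z^2: no divisor's leading term divides it; move 484/27z^2 to the remainder.
  leading term x: no divisor's leading term divides it; move -463/54x to the remainder.
  leading term y: no divisor's leading term divides it; move -1/9y to the remainder.
  leading term z: no divisor's leading term divides it; move -253/27z to the remainder.
  leading term 1: no divisor's leading term divides it; move -21 to the remainder.
  remainder 7/3x^2 - 7/6xy - 4/3y^2 + 484/27z^2 - 463/54x - 1/9y - 253/27z - 21 ≠ 0; add k_4 = 7/3x^2 - 7/6xy - 4/3y^2 + 484/27z^2 - 463/54x - 1/9y - 253/27z - 21 to the basis.

S(h_1,h_3): lcm = xz. S = 7/3y + 7/3.
  leading term y: no divisor's leading term divides it; move 7/3y to the remainder.
  leading term 1: no divisor's leading term divides it; move 7/3 to the remainder.
  remainder 7/3y + 7/3 ≠ 0; add k_5 = 7/3y + 7/3 to the basis.

S(h_2,k_5): lcm = yz. S = 11/3z^2 - 7/3x - 8/3z - 4.
  leading term z^2: no divisor's leading term divides it; move 11/3z^2 to the remainder.
  leading term x: no divisor's leading term divides it; move -7/3x to the remainder.
  leading term z: no divisor's leading term divides it; move -8/3z to the remainder.
  leading term 1: no divisor's leading term divides it; move -4 to the remainder.
  remainder 11/3z^2 - 7/3x - 8/3z - 4 ≠ 0; add k_6 = 11/3z^2 - 7/3x - 8/3z - 4 to the basis.

The other S-polynomials (S(h_2,h_3), S(h_1,k_4), S(h_2,k_4), S(h_3,k_4), S(h_1,k_5), S(h_3,k_5), S(k_4,k_5), S(h_1,k_6), S(h_2,k_6), S(h_3,k_6), S(k_4,k_6), S(k_5,k_6)) all reduce to 0 modulo the current basis, so we have a Gröbner basis.
Inter-reduce: drop elements whose leading term is divisible by another's, tail-reduce, and make monic.
Reduced Gröbner basis: {x^2 + 12/7x + 11/7z - 8/7, xz + 1, z^2 - 7/11x - 8/11z - 12/11, y + 1}.

These coincide, so the ideals are equal.
The same test decides containment: I ⊆ J iff every generator of I reduces to 0 modulo a Gröbner basis of J.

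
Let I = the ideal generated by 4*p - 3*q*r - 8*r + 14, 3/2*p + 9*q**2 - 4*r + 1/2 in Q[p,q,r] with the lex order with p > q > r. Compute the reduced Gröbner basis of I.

G = {p - 3/4*q*r - 2*r + 7/2, q**2 + 1/8*q*r - 1/9*r - 19/36}

f_1 = 4*p - 3*q*r - 8*r + 14, LT = p.
f_2 = 3/2*p + 9*q**2 - 4*r + 1/2, LT = p.

S(f_1,f_2): lcm = p. S = -6*q**2 - 3/4*q*r + 2/3*r + 19/6.
  reduce S modulo (f_1, f_2):
  remainder -6*q**2 - 3/4*q*r + 2/3*r + 19/6 ≠ 0; add g_3 = -6*q**2 - 3/4*q*r + 2/3*r + 19/6 to the basis.

The other S-polynomials (S(f_1,g_3), S(f_2,g_3)) all reduce to 0 modulo the current basis, so we have a Gröbner basis.
Inter-reduce: drop elements whose leading term is divisible by another's, tail-reduce, and make monic.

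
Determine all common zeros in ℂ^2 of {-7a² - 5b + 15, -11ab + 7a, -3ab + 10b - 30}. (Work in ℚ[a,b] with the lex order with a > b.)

{(0, 3)}

Compute a lex Gröbner basis by Buchberger's algorithm.
f_1 = -7a² - 5b + 15, LT = a².
f_2 = -11ab + 7a, LT = ab.
f_3 = -3ab + 10b - 30, LT = ab.

S(f_1,f_2): lcm = a²b. S = 7/11a² + 5/7b² - 15/7b.
  leading term a²: subtract (-1/11)·f_1 from 7/11a² + 5/7b² - 15/7b → 5/7b² - 200/77b + 15/11
  leading term b²: no divisor's leading term divides it; move 5/7b² to the remainder.
  leading term b: no divisor's leading term divides it; move -200/77b to the remainder.
  leading term 1: no divisor's leading term divides it; move 15/11 to the remainder.
  remainder 5/7b² - 200/77b + 15/11 ≠ 0; add h_4 = 5/7b² - 200/77b + 15/11 to the basis.

S(f_1,f_3): lcm = a²b. S = 10/3ab - 10a + 5/7b² - 15/7b.
  leading term ab: subtract (-10/33)·f_2 from 10/3ab - 10a + 5/7b² - 15/7b → -260/33a + 5/7b² - 15/7b
  leading term a: no divisor's leading term divides it; move -260/33a to the remainder.
  leading term b²: subtract (1)·h_4 from 5/7b² - 15/7b → 5/11b - 15/11
  leading term b: no divisor's leading term divides it; move 5/11b to the remainder.
  leading term 1: no divisor's leading term divides it; move -15/11 to the remainder.
  remainder -260/33a + 5/11b - 15/11 ≠ 0; add h_5 = -260/33a + 5/11b - 15/11 to the basis.

S(f_2,f_3): lcm = ab. S = -7/11a + 10/3b - 10.
  leading term a: subtract (21/260)·h_5 from -7/11a + 10/3b - 10 → 5657/1716b - 5657/572
  leading term b: no divisor's leading term divides it; move 5657/1716b to the remainder.
  leading term 1: no divisor's leading term divides it; move -5657/572 to the remainder.
  remainder 5657/1716b - 5657/572 ≠ 0; add h_6 = 5657/1716b - 5657/572 to the basis.

The other S-polynomials (S(f_1,h_4), S(f_2,h_4), S(f_3,h_4), S(f_1,h_5), S(f_2,h_5), S(f_3,h_5), S(h_4,h_5), S(f_1,h_6), S(f_2,h_6), S(f_3,h_6), S(h_4,h_6), S(h_5,h_6)) all reduce to 0 modulo the current basis, so we have a Gröbner basis.
Inter-reduce: drop elements whose leading term is divisible by another's, tail-reduce, and make monic.
Reduced Gröbner basis: {a, b - 3}.

Elimination: the polynomial b - 3 lies in the elimination ideal for b, so b ∈ {3}. For each such b, the remaining basis elements (now univariate) give the rest of the solution.
  b = 3: the earlier basis element becomes a = 0, giving a = 0 — point (0, 3).
Substituting each solution back into the original system confirms all equations vanish.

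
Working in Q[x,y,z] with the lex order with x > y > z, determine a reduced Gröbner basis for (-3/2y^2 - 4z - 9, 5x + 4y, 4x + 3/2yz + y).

f_1 = -3/2y^2 - 4z - 9, LT = y^2.
f_2 = 5x + 4y, LT = x.
f_3 = 4x + 3/2yz + y, LT = x.

S(f_2,f_3): lcm = x. S = -3/8yz + 11/20y.
  leading term yz: no divisor's leading term divides it; move -3/8yz to the remainder.
  leading term y: no divisor's leading term divides it; move 11/20y to the remainder.
  remainder -3/8yz + 11/20y ≠ 0; add g_4 = -3/8yz + 11/20y to the basis.

S(f_1,g_4): lcm = y^2z. S = 22/15y^2 + 8/3z^2 + 6z.
  leading term y^2: subtract (-44/45)·f_1 from 22/15y^2 + 8/3z^2 + 6z → 8/3z^2 + 94/45z - 44/5
  leading term z^2: no divisor's leading term divides it; move 8/3z^2 to the remainder.
  leading term z: no divisor's leading term divides it; move 94/45z to the remainder.
  leading term 1: no divisor's leading term divides it; move -44/5 to the remainder.
  remainder 8/3z^2 + 94/45z - 44/5 ≠ 0; add g_5 = 8/3z^2 + 94/45z - 44/5 to the basis.

The other S-polynomials (S(f_1,f_2), S(f_1,f_3), S(f_2,g_4), S(f_3,g_4), S(f_1,g_5), S(f_2,g_5), S(f_3,g_5), S(g_4,g_5)) all reduce to 0 modulo the current basis, so we have a Gröbner basis.
Inter-reduce: drop elements whose leading term is divisible by another's, tail-reduce, and make monic.

G = {x + 4/5y, y^2 + 8/3z + 6, yz - 22/15y, z^2 + 47/60z - 33/10}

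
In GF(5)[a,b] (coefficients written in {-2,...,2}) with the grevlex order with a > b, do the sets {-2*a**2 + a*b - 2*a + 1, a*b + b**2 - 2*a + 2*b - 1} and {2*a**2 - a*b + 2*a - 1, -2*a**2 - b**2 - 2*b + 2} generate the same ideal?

Yes, the ideals are equal.

For a fixed monomial order, each ideal has a unique reduced Gröbner basis; comparing bases decides equality.
Buchberger on the first generating set:
f_1 = -2*a**2 + a*b - 2*a + 1, LT = a**2.
f_2 = a*b + b**2 - 2*a + 2*b - 1, LT = a*b.

S(f_1,f_2): lcm = a**2*b. S = a*b**2 + 2*a**2 - a*b + a + 2*b.
  reduce S modulo (f_1, f_2):
  remainder -b**3 + b**2 - 2*a - b - 2 ≠ 0; add g_3 = -b**3 + b**2 - 2*a - b - 2 to the basis.

The other S-polynomials (S(f_1,g_3), S(f_2,g_3)) all reduce to 0 modulo the current basis, so we have a Gröbner basis.
Inter-reduce: drop elements whose leading term is divisible by another's, tail-reduce, and make monic.
Reduced Gröbner basis: {b**3 - b**2 + 2*a + b + 2, a**2 - 2*b**2 + b - 1, a*b + b**2 - 2*a + 2*b - 1}.

Buchberger on the second generating set:
h_1 = 2*a**2 - a*b + 2*a - 1, LT = a**2.
h_2 = -2*a**2 - b**2 - 2*b + 2, LT = a**2.

S(h_1,h_2): lcm = a**2. S = 2*a*b + 2*b**2 + a - b - 2.
  reduce S modulo (h_1, h_2):
  remainder 2*a*b + 2*b**2 + a - b - 2 ≠ 0; add k_3 = 2*a*b + 2*b**2 + a - b - 2 to the basis.

S(h_1,k_3): lcm = a**2*b. S = a*b**2 + 2*a**2 - a*b + a + 2*b.
  reduce S modulo (h_1, h_2, k_3):
  remainder -b**3 + b**2 - 2*a - b - 2 ≠ 0; add k_4 = -b**3 + b**2 - 2*a - b - 2 to the basis.

The other S-polynomials (S(h_2,k_3), S(h_1,k_4), S(h_2,k_4), S(k_3,k_4)) all reduce to 0 modulo the current basis, so we have a Gröbner basis.
Inter-reduce: drop elements whose leading term is divisible by another's, tail-reduce, and make monic.
Reduced Gröbner basis: {b**3 - b**2 + 2*a + b + 2, a**2 - 2*b**2 + b - 1, a*b + b**2 - 2*a + 2*b - 1}.

The two bases agree; hence the ideals are identical.
The same test decides containment: I ⊆ J iff every generator of I reduces to 0 modulo a Gröbner basis of J.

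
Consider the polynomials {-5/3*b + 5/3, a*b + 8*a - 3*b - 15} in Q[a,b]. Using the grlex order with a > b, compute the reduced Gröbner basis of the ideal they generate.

G = {a - 2, b - 1}

f_1 = -5/3*b + 5/3, LT = b.
f_2 = a*b + 8*a - 3*b - 15, LT = a*b.

S(f_1,f_2): lcm = a*b. S = -9*a + 3*b + 15.
  reduce S modulo (f_1, f_2):
  remainder -9*a + 18 ≠ 0; add g_3 = -9*a + 18 to the basis.

The other S-polynomials (S(f_1,g_3), S(f_2,g_3)) all reduce to 0 modulo the current basis, so we have a Gröbner basis.
Inter-reduce: drop elements whose leading term is divisible by another's, tail-reduce, and make monic.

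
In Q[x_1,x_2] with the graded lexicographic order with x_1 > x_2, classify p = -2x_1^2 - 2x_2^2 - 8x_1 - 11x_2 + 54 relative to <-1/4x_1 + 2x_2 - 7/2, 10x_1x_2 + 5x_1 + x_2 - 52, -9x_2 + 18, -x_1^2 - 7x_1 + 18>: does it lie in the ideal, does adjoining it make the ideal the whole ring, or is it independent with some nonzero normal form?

-2x_1^2 - 2x_2^2 - 8x_1 - 11x_2 + 54 lies in I (it reduces to 0).

First compute the reduced Gröbner basis of I by Buchberger's algorithm.
f_1 = -1/4x_1 + 2x_2 - 7/2, LT = x_1.
f_2 = 10x_1x_2 + 5x_1 + x_2 - 52, LT = x_1x_2.
f_3 = -9x_2 + 18, LT = x_2.
f_4 = -x_1^2 - 7x_1 + 18, LT = x_1^2.

S(f_1,f_2): lcm = x_1x_2. S = -8x_2^2 - 1/2x_1 + 139/10x_2 + 26/5.
  leading term x_2^2: subtract (8/9x_2)·f_3 from -8x_2^2 - 1/2x_1 + 139/10x_2 + 26/5 → -1/2x_1 - 21/10x_2 + 26/5
  leading term x_1: subtract (2)·f_1 from -1/2x_1 - 21/10x_2 + 26/5 → -61/10x_2 + 61/5
  leading term x_2: subtract (61/90)·f_3 from -61/10x_2 + 61/5 → 0
  remainder 0.

S(f_1,f_3): leading monomials are coprime, so the S-polynomial reduces to 0 (Buchberger's first criterion).
S(f_1,f_4): lcm = x_1^2. S = -8x_1x_2 + 7x_1 + 18.
  leading term x_1x_2: subtract (32x_2)·f_1 from -8x_1x_2 + 7x_1 + 18 → -64x_2^2 + 7x_1 + 112x_2 + 18
  leading term x_2^2: subtract (64/9x_2)·f_3 from -64x_2^2 + 7x_1 + 112x_2 + 18 → 7x_1 - 16x_2 + 18
  leading term x_1: subtract (-28)·f_1 from 7x_1 - 16x_2 + 18 → 40x_2 - 80
  leading term x_2: subtract (-40/9)·f_3 from 40x_2 - 80 → 0
  remainder 0.

S(f_2,f_3): lcm = x_1x_2. S = 5/2x_1 + 1/10x_2 - 26/5.
  leading term x_1: subtract (-10)·f_1 from 5/2x_1 + 1/10x_2 - 26/5 → 201/10x_2 - 201/5
  leading term x_2: subtract (-67/30)·f_3 from 201/10x_2 - 201/5 → 0
  remainder 0.

S(f_2,f_4): lcm = x_1^2x_2. S = 1/2x_1^2 - 69/10x_1x_2 - 26/5x_1 + 18x_2.
  leading term x_1^2: subtract (-2x_1)·f_1 from 1/2x_1^2 - 69/10x_1x_2 - 26/5x_1 + 18x_2 → -29/10x_1x_2 - 61/5x_1 + 18x_2
  leading term x_1x_2: subtract (58/5x_2)·f_1 from -29/10x_1x_2 - 61/5x_1 + 18x_2 → -116/5x_2^2 - 61/5x_1 + 293/5x_2
  leading term x_2^2: subtract (116/45x_2)·f_3 from -116/5x_2^2 - 61/5x_1 + 293/5x_2 → -61/5x_1 + 61/5x_2
  leading term x_1: subtract (244/5)·f_1 from -61/5x_1 + 61/5x_2 → -427/5x_2 + 854/5
  leading term x_2: subtract (427/45)·f_3 from -427/5x_2 + 854/5 → 0
  remainder 0.

S(f_3,f_4): leading monomials are coprime, so the S-polynomial reduces to 0 (Buchberger's first criterion).
Every S-polynomial of the final basis reduces to 0, so we have a Gröbner basis.
Inter-reduce: drop elements whose leading term is divisible by another's, tail-reduce, and make monic.
Reduced Gröbner basis: {x_1 - 2, x_2 - 2}.
Label its elements g_1 = x_1 - 2, g_2 = x_2 - 2.

Reduce p = -2x_1^2 - 2x_2^2 - 8x_1 - 11x_2 + 54 modulo G:
  leading term x_1^2: subtract (-2x_1)·g_1 from -2x_1^2 - 2x_2^2 - 8x_1 - 11x_2 + 54 → -2x_2^2 - 12x_1 - 11x_2 + 54
  leading term x_2^2: subtract (-2x_2)·g_2 from -2x_2^2 - 12x_1 - 11x_2 + 54 → -12x_1 - 15x_2 + 54
  leading term x_1: subtract (-12)·g_1 from -12x_1 - 15x_2 + 54 → -15x_2 + 30
  leading term x_2: subtract (-15)·g_2 from -15x_2 + 30 → 0
  normal form = 0.
Since the normal form is 0, p ∈ I.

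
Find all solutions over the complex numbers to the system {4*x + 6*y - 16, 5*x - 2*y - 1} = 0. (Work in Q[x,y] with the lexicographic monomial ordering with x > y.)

{(1, 2)}

Compute a lex Gröbner basis by Buchberger's algorithm.
f_1 = 4*x + 6*y - 16, LT = x.
f_2 = 5*x - 2*y - 1, LT = x.

S(f_1,f_2): lcm = x. S = 19/10*y - 19/5.
  reduce S modulo (f_1, f_2):
  remainder 19/10*y - 19/5 ≠ 0; add h_3 = 19/10*y - 19/5 to the basis.

The other S-polynomials (S(f_1,h_3), S(f_2,h_3)) all reduce to 0 modulo the current basis, so we have a Gröbner basis.
Inter-reduce: drop elements whose leading term is divisible by another's, tail-reduce, and make monic.
Reduced Gröbner basis: {x - 1, y - 2}.

Elimination: the polynomial y - 2 lies in the elimination ideal for y, so y ∈ {2}. For each such y, the remaining basis elements (now univariate) give the rest of the solution.
  y = 2: the earlier basis element becomes x - 1 = 0, giving x = 1 — point (1, 2).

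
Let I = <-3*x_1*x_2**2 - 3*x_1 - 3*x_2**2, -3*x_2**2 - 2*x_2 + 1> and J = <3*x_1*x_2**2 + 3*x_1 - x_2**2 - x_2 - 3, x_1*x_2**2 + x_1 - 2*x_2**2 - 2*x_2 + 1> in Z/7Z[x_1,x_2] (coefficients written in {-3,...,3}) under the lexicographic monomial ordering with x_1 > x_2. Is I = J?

For a fixed monomial order, each ideal has a unique reduced Gröbner basis; comparing bases decides equality.
Buchberger on the first generating set:
f_1 = -3*x_1*x_2**2 - 3*x_1 - 3*x_2**2, LT = x_1*x_2**2.
f_2 = -3*x_2**2 - 2*x_2 + 1, LT = x_2**2.

S(f_1,f_2): lcm = x_1*x_2**2. S = -3*x_1*x_2 - x_1 + x_2**2.
  leading term x_1*x_2: no divisor's leading term divides it; move -3*x_1*x_2 to the remainder.
  leading term x_1: no divisor's leading term divides it; move -x_1 to the remainder.
  leading term x_2**2: subtract (2)·f_2 from x_2**2 → -3*x_2 - 2
  leading term x_2: no divisor's leading term divides it; move -3*x_2 to the remainder.
  leading term 1: no divisor's leading term divides it; move -2 to the remainder.
  remainder -3*x_1*x_2 - x_1 - 3*x_2 - 2 ≠ 0; add g_3 = -3*x_1*x_2 - x_1 - 3*x_2 - 2 to the basis.

S(f_1,g_3): lcm = x_1*x_2**2. S = 2*x_1*x_2 + x_1 - 3*x_2.
  leading term x_1*x_2: subtract (-3)·g_3 from 2*x_1*x_2 + x_1 - 3*x_2 → -2*x_1 + 2*x_2 + 1
  leading term x_1: no divisor's leading term divides it; move -2*x_1 to the remainder.
  leading term x_2: no divisor's leading term divides it; move 2*x_2 to the remainder.
  leading term 1: no divisor's leading term divides it; move 1 to the remainder.
  remainder -2*x_1 + 2*x_2 + 1 ≠ 0; add g_4 = -2*x_1 + 2*x_2 + 1 to the basis.

The other S-polynomials (S(f_2,g_3), S(f_1,g_4), S(f_2,g_4), S(g_3,g_4)) all reduce to 0 modulo the current basis, so we have a Gröbner basis.
Inter-reduce: drop elements whose leading term is divisible by another's, tail-reduce, and make monic.
Reduced Gröbner basis: {x_1 - x_2 + 3, x_2**2 + 3*x_2 + 2}.

Buchberger on the second generating set:
h_1 = 3*x_1*x_2**2 + 3*x_1 - x_2**2 - x_2 - 3, LT = x_1*x_2**2.
h_2 = x_1*x_2**2 + x_1 - 2*x_2**2 - 2*x_2 + 1, LT = x_1*x_2**2.

S(h_1,h_2): lcm = x_1*x_2**2. S = -3*x_2**2 - 3*x_2 - 2.
  leading term x_2**2: no divisor's leading term divides it; move -3*x_2**2 to the remainder.
  leading term x_2: no divisor's leading term divides it; move -3*x_2 to the remainder.
  leading term 1: no divisor's leading term divides it; move -2 to the remainder.
  remainder -3*x_2**2 - 3*x_2 - 2 ≠ 0; add k_3 = -3*x_2**2 - 3*x_2 - 2 to the basis.

S(h_1,k_3): lcm = x_1*x_2**2. S = -x_1*x_2 - 2*x_1 + 2*x_2**2 + 2*x_2 - 1.
  leading term x_1*x_2: no divisor's leading term divides it; move -x_1*x_2 to the remainder.
  leading term x_1: no divisor's leading term divides it; move -2*x_1 to the remainder.
  leading term x_2**2: subtract (-3)·k_3 from 2*x_2**2 + 2*x_2 - 1 → 0
  remainder -x_1*x_2 - 2*x_1 ≠ 0; add k_4 = -x_1*x_2 - 2*x_1 to the basis.

S(h_1,k_4): lcm = x_1*x_2**2. S = -2*x_1*x_2 + x_1 + 2*x_2**2 + 2*x_2 - 1.
  leading term x_1*x_2: subtract (2)·k_4 from -2*x_1*x_2 + x_1 + 2*x_2**2 + 2*x_2 - 1 → -2*x_1 + 2*x_2**2 + 2*x_2 - 1
  leading term x_1: no divisor's leading term divides it; move -2*x_1 to the remainder.
  leading term x_2**2: subtract (-3)·k_3 from 2*x_2**2 + 2*x_2 - 1 → 0
  remainder -2*x_1 ≠ 0; add k_5 = -2*x_1 to the basis.

The other S-polynomials (S(h_2,k_3), S(h_2,k_4), S(k_3,k_4), S(h_1,k_5), S(h_2,k_5), S(k_3,k_5), S(k_4,k_5)) all reduce to 0 modulo the current basis, so we have a Gröbner basis.
Inter-reduce: drop elements whose leading term is divisible by another's, tail-reduce, and make monic.
Reduced Gröbner basis: {x_1, x_2**2 + x_2 + 3}.

Since the reduced bases disagree, the two ideals are not the same.

No, the ideals differ.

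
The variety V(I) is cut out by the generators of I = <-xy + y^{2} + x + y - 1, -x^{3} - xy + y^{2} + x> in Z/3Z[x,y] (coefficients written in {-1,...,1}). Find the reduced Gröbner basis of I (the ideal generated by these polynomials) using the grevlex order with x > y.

G = {y^{4} - y^{3} + x^{2} - y - 1, x^{3} + y - 1, xy - y^{2} - x - y + 1}

f_1 = -xy + y^{2} + x + y - 1, LT = xy.
f_2 = -x^{3} - xy + y^{2} + x, LT = x^{3}.

S(f_1,f_2): lcm = x^{3}y. S = -x^{2}y^{2} - x^{3} - x^{2}y - xy^{2} + y^{3} + x^{2} + xy.
  leading term x^{2}y^{2}: subtract (xy)·f_1 from -x^{2}y^{2} - x^{3} - x^{2}y - xy^{2} + y^{3} + x^{2} + xy → -xy^{3} - x^{3} + x^{2}y + xy^{2} + y^{3} + x^{2} - xy
  leading term xy^{3}: subtract (y^{2})·f_1 from -xy^{3} - x^{3} + x^{2}y + xy^{2} + y^{3} + x^{2} - xy → -y^{4} - x^{3} + x^{2}y + x^{2} - xy + y^{2}
  leading term y^{4}: no divisor's leading term divides it; move -y^{4} to the remainder.
  leading term x^{3}: subtract (1)·f_2 from -x^{3} + x^{2}y + x^{2} - xy + y^{2} → x^{2}y + x^{2} - x
  leading term x^{2}y: subtract (-x)·f_1 from x^{2}y + x^{2} - x → xy^{2} - x^{2} + xy + x
  leading term xy^{2}: subtract (-y)·f_1 from xy^{2} - x^{2} + xy + x → y^{3} - x^{2} - xy + y^{2} + x - y
  leading term y^{3}: no divisor's leading term divides it; move y^{3} to the remainder.
  leading term x^{2}: no divisor's leading term divides it; move -x^{2} to the remainder.
  leading term xy: subtract (1)·f_1 from -xy + y^{2} + x - y → y + 1
  leading term y: no divisor's leading term divides it; move y to the remainder.
  leading term 1: no divisor's leading term divides it; move 1 to the remainder.
  remainder -y^{4} + y^{3} - x^{2} + y + 1 ≠ 0; add g_3 = -y^{4} + y^{3} - x^{2} + y + 1 to the basis.

S(f_1,g_3): lcm = xy^{4}. S = -y^{5} - y^{4} - x^{3} + y^{3} + xy + x.
  leading term y^{5}: subtract (y)·g_3 from -y^{5} - y^{4} - x^{3} + y^{3} + xy + x → y^{4} - x^{3} + x^{2}y + y^{3} + xy - y^{2} + x - y
  leading term y^{4}: subtract (-1)·g_3 from y^{4} - x^{3} + x^{2}y + y^{3} + xy - y^{2} + x - y → -x^{3} + x^{2}y - y^{3} - x^{2} + xy - y^{2} + x + 1
  leading term x^{3}: subtract (1)·f_2 from -x^{3} + x^{2}y - y^{3} - x^{2} + xy - y^{2} + x + 1 → x^{2}y - y^{3} - x^{2} - xy + y^{2} + 1
  leading term x^{2}y: subtract (-x)·f_1 from x^{2}y - y^{3} - x^{2} - xy + y^{2} + 1 → xy^{2} - y^{3} + y^{2} - x + 1
  leading term xy^{2}: subtract (-y)·f_1 from xy^{2} - y^{3} + y^{2} - x + 1 → xy - y^{2} - x - y + 1
  leading term xy: subtract (-1)·f_1 from xy - y^{2} - x - y + 1 → 0
  remainder 0.

S(f_2,g_3): leading monomials are coprime, so the S-polynomial reduces to 0 (Buchberger's first criterion).
Every S-polynomial of the final basis reduces to 0, so we have a Gröbner basis.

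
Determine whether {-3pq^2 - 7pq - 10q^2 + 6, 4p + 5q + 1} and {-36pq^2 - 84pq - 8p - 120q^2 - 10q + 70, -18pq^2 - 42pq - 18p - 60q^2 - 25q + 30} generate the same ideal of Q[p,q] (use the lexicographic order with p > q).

For a fixed monomial order, each ideal has a unique reduced Gröbner basis; comparing bases decides equality.
Buchberger on the first generating set:
f_1 = -3pq^2 - 7pq - 10q^2 + 6, LT = pq^2.
f_2 = 4p + 5q + 1, LT = p.

S(f_1,f_2): lcm = pq^2. S = 7/3pq - 5/4q^3 + 37/12q^2 - 2.
  leading term pq: subtract (7/12q)·f_2 from 7/3pq - 5/4q^3 + 37/12q^2 - 2 → -5/4q^3 + 1/6q^2 - 7/12q - 2
  leading term q^3: no divisor's leading term divides it; move -5/4q^3 to the remainder.
  leading term q^2: no divisor's leading term divides it; move 1/6q^2 to the remainder.
  leading term q: no divisor's leading term divides it; move -7/12q to the remainder.
  leading term 1: no divisor's leading term divides it; move -2 to the remainder.
  remainder -5/4q^3 + 1/6q^2 - 7/12q - 2 ≠ 0; add g_3 = -5/4q^3 + 1/6q^2 - 7/12q - 2 to the basis.

The other S-polynomials (S(f_1,g_3), S(f_2,g_3)) all reduce to 0 modulo the current basis, so we have a Gröbner basis.
Inter-reduce: drop elements whose leading term is divisible by another's, tail-reduce, and make monic.
Reduced Gröbner basis: {p + 5/4q + 1/4, q^3 - 2/15q^2 + 7/15q + 8/5}.

Buchberger on the second generating set:
h_1 = -36pq^2 - 84pq - 8p - 120q^2 - 10q + 70, LT = pq^2.
h_2 = -18pq^2 - 42pq - 18p - 60q^2 - 25q + 30, LT = pq^2.

S(h_1,h_2): lcm = pq^2. S = -7/9p - 10/9q - 5/18.
  leading term p: no divisor's leading term divides it; move -7/9p to the remainder.
  leading term q: no divisor's leading term divides it; move -10/9q to the remainder.
  leading term 1: no divisor's leading term divides it; move -5/18 to the remainder.
  remainder -7/9p - 10/9q - 5/18 ≠ 0; add k_3 = -7/9p - 10/9q - 5/18 to the basis.

S(h_1,k_3): lcm = pq^2. S = 7/3pq + 2/9p - 10/7q^3 + 125/42q^2 + 5/18q - 35/18.
  leading term pq: subtract (-3q)·k_3 from 7/3pq + 2/9p - 10/7q^3 + 125/42q^2 + 5/18q - 35/18 → 2/9p - 10/7q^3 - 5/14q^2 - 5/9q - 35/18
  leading term p: subtract (-2/7)·k_3 from 2/9p - 10/7q^3 - 5/14q^2 - 5/9q - 35/18 → -10/7q^3 - 5/14q^2 - 55/63q - 85/42
  leading term q^3: no divisor's leading term divides it; move -10/7q^3 to the remainder.
  leading term q^2: no divisor's leading term divides it; move -5/14q^2 to the remainder.
  leading term q: no divisor's leading term divides it; move -55/63q to the remainder.
  leading term 1: no divisor's leading term divides it; move -85/42 to the remainder.
  remainder -10/7q^3 - 5/14q^2 - 55/63q - 85/42 ≠ 0; add k_4 = -10/7q^3 - 5/14q^2 - 55/63q - 85/42 to the basis.

The other S-polynomials (S(h_2,k_3), S(h_1,k_4), S(h_2,k_4), S(k_3,k_4)) all reduce to 0 modulo the current basis, so we have a Gröbner basis.
Inter-reduce: drop elements whose leading term is divisible by another's, tail-reduce, and make monic.
Reduced Gröbner basis: {p + 10/7q + 5/14, q^3 + 1/4q^2 + 11/18q + 17/12}.

Since the reduced bases disagree, the two ideals are not the same.

No, the ideals differ.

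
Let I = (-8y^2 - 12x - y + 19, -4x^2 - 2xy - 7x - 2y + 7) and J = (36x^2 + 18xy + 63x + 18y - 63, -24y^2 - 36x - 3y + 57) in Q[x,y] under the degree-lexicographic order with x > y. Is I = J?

Two ideals are equal iff their reduced Gröbner bases coincide (the reduced basis is unique for a fixed ordering).
Buchberger on the first generating set:
f_1 = -8y^2 - 12x - y + 19, LT = y^2.
f_2 = -4x^2 - 2xy - 7x - 2y + 7, LT = x^2.

S(f_1,f_2): leading monomials are coprime, so the S-polynomial reduces to 0 (Buchberger's first criterion).
Every S-polynomial of the final basis reduces to 0, so we have a Gröbner basis.
Inter-reduce: drop elements whose leading term is divisible by another's, tail-reduce, and make monic.
Reduced Gröbner basis: {x^2 + 1/2xy + 7/4x + 1/2y - 7/4, y^2 + 3/2x + 1/8y - 19/8}.

Buchberger on the second generating set:
h_1 = 36x^2 + 18xy + 63x + 18y - 63, LT = x^2.
h_2 = -24y^2 - 36x - 3y + 57, LT = y^2.

S(h_1,h_2): leading monomials are coprime, so the S-polynomial reduces to 0 (Buchberger's first criterion).
Every S-polynomial of the final basis reduces to 0, so we have a Gröbner basis.
Inter-reduce: drop elements whose leading term is divisible by another's, tail-reduce, and make monic.
Reduced Gröbner basis: {x^2 + 1/2xy + 7/4x + 1/2y - 7/4, y^2 + 3/2x + 1/8y - 19/8}.

These coincide, so the ideals are equal.

Yes, the ideals are equal.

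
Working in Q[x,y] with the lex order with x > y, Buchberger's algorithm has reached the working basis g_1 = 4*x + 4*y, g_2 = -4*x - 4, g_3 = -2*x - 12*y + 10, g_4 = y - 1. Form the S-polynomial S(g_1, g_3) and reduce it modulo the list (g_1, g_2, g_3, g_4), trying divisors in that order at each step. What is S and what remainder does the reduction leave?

lcm(LM(g_1), LM(g_3)) = x.
S = (lcm/LT(g_1))·g_1 − (lcm/LT(g_3))·g_3 = -5*y + 5.
Reduce S modulo (g_1, g_2, g_3, g_4) in that order:
  leading term y: subtract (-5)·g_4 from -5*y + 5 → 0
The remainder is 0, so this S-polynomial contributes no new basis element.
An S-polynomial is built so that the two leading terms cancel; whether anything survives reduction is exactly the Gröbner-basis criterion.

S(g_1, g_3) = -5*y + 5; remainder on division = 0.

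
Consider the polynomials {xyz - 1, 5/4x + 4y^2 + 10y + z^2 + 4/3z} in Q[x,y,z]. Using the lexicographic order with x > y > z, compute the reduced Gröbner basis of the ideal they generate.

f_1 = xyz - 1, LT = xyz.
f_2 = 5/4x + 4y^2 + 10y + z^2 + 4/3z, LT = x.

S(f_1,f_2): lcm = xyz. S = -16/5y^3z - 8y^2z - 4/5yz^3 - 16/15yz^2 - 1.
  reduce S modulo (f_1, f_2):
  remainder -16/5y^3z - 8y^2z - 4/5yz^3 - 16/15yz^2 - 1 ≠ 0; add g_3 = -16/5y^3z - 8y^2z - 4/5yz^3 - 16/15yz^2 - 1 to the basis.

The other S-polynomials (S(f_1,g_3), S(f_2,g_3)) all reduce to 0 modulo the current basis, so we have a Gröbner basis.
Inter-reduce: drop elements whose leading term is divisible by another's, tail-reduce, and make monic.

G = {x + 16/5y^2 + 8y + 4/5z^2 + 16/15z, y^3z + 5/2y^2z + 1/4yz^3 + 1/3yz^2 + 5/16}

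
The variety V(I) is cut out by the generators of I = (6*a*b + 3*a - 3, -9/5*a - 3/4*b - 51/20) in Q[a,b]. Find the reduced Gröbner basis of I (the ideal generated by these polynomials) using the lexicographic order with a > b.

f_1 = 6*a*b + 3*a - 3, LT = a*b.
f_2 = -9/5*a - 3/4*b - 51/20, LT = a.

S(f_1,f_2): lcm = a*b. S = 1/2*a - 5/12*b**2 - 17/12*b - 1/2.
  leading term a: subtract (-5/18)·f_2 from 1/2*a - 5/12*b**2 - 17/12*b - 1/2 → -5/12*b**2 - 13/8*b - 29/24
  leading term b**2: no divisor's leading term divides it; move -5/12*b**2 to the remainder.
  leading term b: no divisor's leading term divides it; move -13/8*b to the remainder.
  leading term 1: no divisor's leading term divides it; move -29/24 to the remainder.
  remainder -5/12*b**2 - 13/8*b - 29/24 ≠ 0; add g_3 = -5/12*b**2 - 13/8*b - 29/24 to the basis.

The other S-polynomials (S(f_1,g_3), S(f_2,g_3)) all reduce to 0 modulo the current basis, so we have a Gröbner basis.
Inter-reduce: drop elements whose leading term is divisible by another's, tail-reduce, and make monic.

G = {a + 5/12*b + 17/12, b**2 + 39/10*b + 29/10}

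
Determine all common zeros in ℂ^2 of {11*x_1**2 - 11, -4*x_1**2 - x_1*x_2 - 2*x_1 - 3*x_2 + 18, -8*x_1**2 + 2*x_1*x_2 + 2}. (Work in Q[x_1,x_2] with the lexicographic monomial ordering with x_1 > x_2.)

Compute a lex Gröbner basis by Buchberger's algorithm.
f_1 = 11*x_1**2 - 11, LT = x_1**2.
f_2 = -4*x_1**2 - x_1*x_2 - 2*x_1 - 3*x_2 + 18, LT = x_1**2.
f_3 = -8*x_1**2 + 2*x_1*x_2 + 2, LT = x_1**2.

S(f_1,f_2): lcm = x_1**2. S = -1/4*x_1*x_2 - 1/2*x_1 - 3/4*x_2 + 7/2.
  leading term x_1*x_2: no divisor's leading term divides it; move -1/4*x_1*x_2 to the remainder.
  leading term x_1: no divisor's leading term divides it; move -1/2*x_1 to the remainder.
  leading term x_2: no divisor's leading term divides it; move -3/4*x_2 to the remainder.
  leading term 1: no divisor's leading term divides it; move 7/2 to the remainder.
  remainder -1/4*x_1*x_2 - 1/2*x_1 - 3/4*x_2 + 7/2 ≠ 0; add h_4 = -1/4*x_1*x_2 - 1/2*x_1 - 3/4*x_2 + 7/2 to the basis.

S(f_1,f_3): lcm = x_1**2. S = 1/4*x_1*x_2 - 3/4.
  leading term x_1*x_2: subtract (-1)·h_4 from 1/4*x_1*x_2 - 3/4 → -1/2*x_1 - 3/4*x_2 + 11/4
  leading term x_1: no divisor's leading term divides it; move -1/2*x_1 to the remainder.
  leading term x_2: no divisor's leading term divides it; move -3/4*x_2 to the remainder.
  leading term 1: no divisor's leading term divides it; move 11/4 to the remainder.
  remainder -1/2*x_1 - 3/4*x_2 + 11/4 ≠ 0; add h_5 = -1/2*x_1 - 3/4*x_2 + 11/4 to the basis.

S(f_2,f_3): lcm = x_1**2. S = 1/2*x_1*x_2 + 1/2*x_1 + 3/4*x_2 - 17/4.
  leading term x_1*x_2: subtract (-2)·h_4 from 1/2*x_1*x_2 + 1/2*x_1 + 3/4*x_2 - 17/4 → -1/2*x_1 - 3/4*x_2 + 11/4
  leading term x_1: subtract (1)·h_5 from -1/2*x_1 - 3/4*x_2 + 11/4 → 0
  remainder 0.

S(f_1,h_4): lcm = x_1**2*x_2. S = -2*x_1**2 - 3*x_1*x_2 + 14*x_1 - x_2.
  leading term x_1**2: subtract (-2/11)·f_1 from -2*x_1**2 - 3*x_1*x_2 + 14*x_1 - x_2 → -3*x_1*x_2 + 14*x_1 - x_2 - 2
  leading term x_1*x_2: subtract (12)·h_4 from -3*x_1*x_2 + 14*x_1 - x_2 - 2 → 20*x_1 + 8*x_2 - 44
  leading term x_1: subtract (-40)·h_5 from 20*x_1 + 8*x_2 - 44 → -22*x_2 + 66
  leading term x_2: no divisor's leading term divides it; move -22*x_2 to the remainder.
  leading term 1: no divisor's leading term divides it; move 66 to the remainder.
  remainder -22*x_2 + 66 ≠ 0; add h_6 = -22*x_2 + 66 to the basis.

S(f_2,h_4): lcm = x_1**2*x_2. S = -2*x_1**2 + 1/4*x_1*x_2**2 - 5/2*x_1*x_2 + 14*x_1 + 3/4*x_2**2 - 9/2*x_2.
  leading term x_1**2: subtract (-2/11)·f_1 from -2*x_1**2 + 1/4*x_1*x_2**2 - 5/2*x_1*x_2 + 14*x_1 + 3/4*x_2**2 - 9/2*x_2 → 1/4*x_1*x_2**2 - 5/2*x_1*x_2 + 14*x_1 + 3/4*x_2**2 - 9/2*x_2 - 2
  leading term x_1*x_2**2: subtract (-x_2)·h_4 from 1/4*x_1*x_2**2 - 5/2*x_1*x_2 + 14*x_1 + 3/4*x_2**2 - 9/2*x_2 - 2 → -3*x_1*x_2 + 14*x_1 - x_2 - 2
  leading term x_1*x_2: subtract (12)·h_4 from -3*x_1*x_2 + 14*x_1 - x_2 - 2 → 20*x_1 + 8*x_2 - 44
  leading term x_1: subtract (-40)·h_5 from 20*x_1 + 8*x_2 - 44 → -22*x_2 + 66
  leading term x_2: subtract (1)·h_6 from -22*x_2 + 66 → 0
  remainder 0.

S(f_3,h_4): lcm = x_1**2*x_2. S = -2*x_1**2 - 1/4*x_1*x_2**2 - 3*x_1*x_2 + 14*x_1 - 1/4*x_2.
  leading term x_1**2: subtract (-2/11)·f_1 from -2*x_1**2 - 1/4*x_1*x_2**2 - 3*x_1*x_2 + 14*x_1 - 1/4*x_2 → -1/4*x_1*x_2**2 - 3*x_1*x_2 + 14*x_1 - 1/4*x_2 - 2
  leading term x_1*x_2**2: subtract (x_2)·h_4 from -1/4*x_1*x_2**2 - 3*x_1*x_2 + 14*x_1 - 1/4*x_2 - 2 → -5/2*x_1*x_2 + 14*x_1 + 3/4*x_2**2 - 15/4*x_2 - 2
  leading term x_1*x_2: subtract (10)·h_4 from -5/2*x_1*x_2 + 14*x_1 + 3/4*x_2**2 - 15/4*x_2 - 2 → 19*x_1 + 3/4*x_2**2 + 15/4*x_2 - 37
  leading term x_1: subtract (-38)·h_5 from 19*x_1 + 3/4*x_2**2 + 15/4*x_2 - 37 → 3/4*x_2**2 - 99/4*x_2 + 135/2
  leading term x_2**2: subtract (-3/88*x_2)·h_6 from 3/4*x_2**2 - 99/4*x_2 + 135/2 → -45/2*x_2 + 135/2
  leading term x_2: subtract (45/44)·h_6 from -45/2*x_2 + 135/2 → 0
  remainder 0.

S(f_1,h_5): lcm = x_1**2. S = -3/2*x_1*x_2 + 11/2*x_1 - 1.
  leading term x_1*x_2: subtract (6)·h_4 from -3/2*x_1*x_2 + 11/2*x_1 - 1 → 17/2*x_1 + 9/2*x_2 - 22
  leading term x_1: subtract (-17)·h_5 from 17/2*x_1 + 9/2*x_2 - 22 → -33/4*x_2 + 99/4
  leading term x_2: subtract (3/8)·h_6 from -33/4*x_2 + 99/4 → 0
  remainder 0.

S(f_2,h_5): lcm = x_1**2. S = -5/4*x_1*x_2 + 6*x_1 + 3/4*x_2 - 9/2.
  leading term x_1*x_2: subtract (5)·h_4 from -5/4*x_1*x_2 + 6*x_1 + 3/4*x_2 - 9/2 → 17/2*x_1 + 9/2*x_2 - 22
  leading term x_1: subtract (-17)·h_5 from 17/2*x_1 + 9/2*x_2 - 22 → -33/4*x_2 + 99/4
  leading term x_2: subtract (3/8)·h_6 from -33/4*x_2 + 99/4 → 0
  remainder 0.

S(f_3,h_5): lcm = x_1**2. S = -7/4*x_1*x_2 + 11/2*x_1 - 1/4.
  leading term x_1*x_2: subtract (7)·h_4 from -7/4*x_1*x_2 + 11/2*x_1 - 1/4 → 9*x_1 + 21/4*x_2 - 99/4
  leading term x_1: subtract (-18)·h_5 from 9*x_1 + 21/4*x_2 - 99/4 → -33/4*x_2 + 99/4
  leading term x_2: subtract (3/8)·h_6 from -33/4*x_2 + 99/4 → 0
  remainder 0.

S(h_4,h_5): lcm = x_1*x_2. S = 2*x_1 - 3/2*x_2**2 + 17/2*x_2 - 14.
  leading term x_1: subtract (-4)·h_5 from 2*x_1 - 3/2*x_2**2 + 17/2*x_2 - 14 → -3/2*x_2**2 + 11/2*x_2 - 3
  leading term x_2**2: subtract (3/44*x_2)·h_6 from -3/2*x_2**2 + 11/2*x_2 - 3 → x_2 - 3
  leading term x_2: subtract (-1/22)·h_6 from x_2 - 3 → 0
  remainder 0.

S(f_1,h_6): leading monomials are coprime, so the S-polynomial reduces to 0 (Buchberger's first criterion).
S(f_2,h_6): leading monomials are coprime, so the S-polynomial reduces to 0 (Buchberger's first criterion).
S(f_3,h_6): leading monomials are coprime, so the S-polynomial reduces to 0 (Buchberger's first criterion).
S(h_4,h_6): lcm = x_1*x_2. S = 5*x_1 + 3*x_2 - 14.
  leading term x_1: subtract (-10)·h_5 from 5*x_1 + 3*x_2 - 14 → -9/2*x_2 + 27/2
  leading term x_2: subtract (9/44)·h_6 from -9/2*x_2 + 27/2 → 0
  remainder 0.

S(h_5,h_6): leading monomials are coprime, so the S-polynomial reduces to 0 (Buchberger's first criterion).
Every S-polynomial of the final basis reduces to 0, so we have a Gröbner basis.
Inter-reduce: drop elements whose leading term is divisible by another's, tail-reduce, and make monic.
Reduced Gröbner basis: {x_1 - 1, x_2 - 3}.

From the last basis element, x_2 - 3 = 0, so x_2 takes values in {3}. Each choice, substituted upward through the basis, yields the corresponding point(s) of the solution set.
  x_2 = 3: the earlier basis element becomes x_1 - 1 = 0, giving x_1 = 1 — point (1, 3).
Each listed point satisfies every original equation (direct substitution).

{(1, 3)}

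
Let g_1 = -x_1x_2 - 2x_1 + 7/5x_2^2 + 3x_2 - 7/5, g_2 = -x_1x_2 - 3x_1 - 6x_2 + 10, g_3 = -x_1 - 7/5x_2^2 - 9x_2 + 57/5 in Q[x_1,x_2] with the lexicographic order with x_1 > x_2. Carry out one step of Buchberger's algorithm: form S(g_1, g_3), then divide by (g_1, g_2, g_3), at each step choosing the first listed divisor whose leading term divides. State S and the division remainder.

S(g_1, g_3) = 2x_1 - 7/5x_2^3 - 52/5x_2^2 + 42/5x_2 + 7/5; remainder on division = -7/5x_2^3 - 66/5x_2^2 - 48/5x_2 + 121/5.

lcm(LM(g_1), LM(g_3)) = x_1x_2.
S = (lcm/LT(g_1))·g_1 − (lcm/LT(g_3))·g_3 = 2x_1 - 7/5x_2^3 - 52/5x_2^2 + 42/5x_2 + 7/5.
Reduce S modulo (g_1, g_2, g_3) in that order:
  leading term x_1: subtract (-2)·g_3 from 2x_1 - 7/5x_2^3 - 52/5x_2^2 + 42/5x_2 + 7/5 → -7/5x_2^3 - 66/5x_2^2 - 48/5x_2 + 121/5
  leading term x_2^3: no divisor's leading term divides it; move -7/5x_2^3 to the remainder.
  leading term x_2^2: no divisor's leading term divides it; move -66/5x_2^2 to the remainder.
  leading term x_2: no divisor's leading term divides it; move -48/5x_2 to the remainder.
  leading term 1: no divisor's leading term divides it; move 121/5 to the remainder.
The remainder -7/5x_2^3 - 66/5x_2^2 - 48/5x_2 + 121/5 is nonzero, so it would be added as the next basis element.
This is the inner loop of Buchberger's algorithm — each nonzero remainder becomes a new basis element.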